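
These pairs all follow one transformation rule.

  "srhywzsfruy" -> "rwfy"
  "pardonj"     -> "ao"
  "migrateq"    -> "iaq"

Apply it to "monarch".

or

The transformation: keep one character in every 3, starting at position 2 (positions 2nd, 5th, 8th, ...).
So "monarch" becomes "or".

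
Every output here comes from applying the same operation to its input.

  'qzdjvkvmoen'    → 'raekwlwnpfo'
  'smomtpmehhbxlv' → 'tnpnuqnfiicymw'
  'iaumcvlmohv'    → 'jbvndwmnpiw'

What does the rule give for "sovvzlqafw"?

The transformation: shift every letter 1 place forward in the alphabet (wrapping around).
On "sovvzlqafw" that produces "tpwwamrbgx".

tpwwamrbgx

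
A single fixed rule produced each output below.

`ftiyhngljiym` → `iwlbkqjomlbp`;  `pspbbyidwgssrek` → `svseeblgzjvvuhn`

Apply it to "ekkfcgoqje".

In each case the input is transformed by: shift every letter 3 places forward in the alphabet (wrapping around).
"ekkfcgoqje" → "hnnifjrtmh".

hnnifjrtmh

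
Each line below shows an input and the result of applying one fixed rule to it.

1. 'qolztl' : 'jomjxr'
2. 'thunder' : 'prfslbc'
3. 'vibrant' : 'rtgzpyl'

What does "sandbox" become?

vqylbzm

The pattern: shift every letter 2 places backward in the alphabet (wrapping around), then move the last character to the front.
On "sandbox" that produces "vqylbzm".
(Check on "qolztl": → "omjxrj" → "jomjxr" ✓)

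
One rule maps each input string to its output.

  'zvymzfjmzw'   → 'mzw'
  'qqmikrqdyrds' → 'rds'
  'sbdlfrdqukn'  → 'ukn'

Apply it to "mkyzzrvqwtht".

Each output is the input with this applied: keep only the last 3 characters.
So "mkyzzrvqwtht" becomes "tht".

tht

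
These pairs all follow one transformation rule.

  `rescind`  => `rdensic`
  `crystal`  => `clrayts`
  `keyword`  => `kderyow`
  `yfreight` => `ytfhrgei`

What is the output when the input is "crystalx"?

cxrlyast

Looking at the pairs, the operation is to take characters alternately from the front and the back (1st, last, 2nd, 2nd-last, ...).
On "crystalx" that produces "cxrlyast".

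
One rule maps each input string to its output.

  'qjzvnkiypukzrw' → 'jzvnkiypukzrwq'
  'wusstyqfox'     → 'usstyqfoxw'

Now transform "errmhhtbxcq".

The pattern: move the first character to the end.
On "errmhhtbxcq" that produces "rrmhhtbxcqe".

rrmhhtbxcqe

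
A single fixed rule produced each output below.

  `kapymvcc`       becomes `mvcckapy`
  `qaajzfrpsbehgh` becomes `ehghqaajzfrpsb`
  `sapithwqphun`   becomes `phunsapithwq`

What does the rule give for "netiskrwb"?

Looking at the pairs, the operation is to move the last 3 characters to the front (rotate right by 3), then move the last character to the front.
On "netiskrwb": the first step gives "rwbnetisk", and the second then gives "krwbnetis".

krwbnetis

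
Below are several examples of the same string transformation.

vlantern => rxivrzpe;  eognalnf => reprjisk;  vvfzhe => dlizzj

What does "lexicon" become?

Each output is the input with this applied: shift every letter 4 places forward in the alphabet (wrapping around), then move the first 3 characters to the end (rotate left by 3).
Applying both steps to "lexicon": "pibmgsr", then "mgsrpib".
(Check on "eognalnf": → "iskreprj" → "reprjisk" ✓)

mgsrpib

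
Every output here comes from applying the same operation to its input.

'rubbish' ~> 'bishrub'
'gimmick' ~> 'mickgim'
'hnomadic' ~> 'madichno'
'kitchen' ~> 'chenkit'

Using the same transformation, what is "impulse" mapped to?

ulseimp

The rule is to move the first 3 characters to the end (rotate left by 3).
Applying that to "impulse" gives "ulseimp".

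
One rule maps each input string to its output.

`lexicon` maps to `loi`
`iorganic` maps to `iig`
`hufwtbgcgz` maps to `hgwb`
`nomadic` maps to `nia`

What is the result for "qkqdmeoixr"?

qxde

The rule is to take characters alternately from the front and the back (1st, last, 2nd, 2nd-last, ...), then keep one character in every 3, starting at position 1 (positions 1st, 4th, 7th, ...).
For "qkqdmeoixr", step one produces "qrkxqidome"; step two turns that into "qxde".
(Check on "iorganic": → "icoirnga" → "iig" ✓)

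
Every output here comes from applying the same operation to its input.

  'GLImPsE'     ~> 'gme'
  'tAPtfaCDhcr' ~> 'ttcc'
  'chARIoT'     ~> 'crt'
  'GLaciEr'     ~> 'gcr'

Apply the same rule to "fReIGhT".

fit

Each output is the input with this applied: keep one character in every 3, starting at position 1 (positions 1st, 4th, 7th, ...), then convert every letter to lowercase.
Starting from "fReIGhT": after the first operation, "fIT"; after the second, "fit".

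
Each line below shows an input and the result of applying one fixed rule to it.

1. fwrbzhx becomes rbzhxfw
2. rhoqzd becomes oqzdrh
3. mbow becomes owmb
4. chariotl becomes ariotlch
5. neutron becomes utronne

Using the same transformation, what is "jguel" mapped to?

What's happening: move the first 2 characters to the end (rotate left by 2).
On "jguel" that produces "ueljg".

ueljg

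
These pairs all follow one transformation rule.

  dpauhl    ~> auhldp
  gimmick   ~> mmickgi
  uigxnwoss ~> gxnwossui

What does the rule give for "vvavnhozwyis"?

avnhozwyisvv

Each output is the input with this applied: move the first 2 characters to the end (rotate left by 2).
Doing the same to "vvavnhozwyis": "avnhozwyisvv".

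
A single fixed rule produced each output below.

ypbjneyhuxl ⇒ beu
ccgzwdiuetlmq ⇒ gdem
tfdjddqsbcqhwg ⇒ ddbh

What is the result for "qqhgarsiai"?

hra

What's happening: keep one character in every 3, starting at position 3 (positions 3rd, 6th, 9th, ...).
On "qqhgarsiai" that produces "hra".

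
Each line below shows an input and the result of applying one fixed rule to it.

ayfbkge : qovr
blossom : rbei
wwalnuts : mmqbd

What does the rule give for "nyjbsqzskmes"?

dozrigpia

In each case the input is transformed by: delete the last 3 characters, then shift every letter 10 places backward in the alphabet (wrapping around).
"nyjbsqzskmes" → "nyjbsqzsk" → "dozrigpia".
(Check on "ayfbkge": → "ayfb" → "qovr" ✓)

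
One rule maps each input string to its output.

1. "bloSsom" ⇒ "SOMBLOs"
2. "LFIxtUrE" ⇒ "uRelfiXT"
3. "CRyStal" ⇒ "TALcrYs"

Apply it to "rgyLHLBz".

lbZRGYlh

Looking at the pairs, the operation is to flip the case of every letter, then move the last 3 characters to the front (rotate right by 3).
Starting from "rgyLHLBz": after the first operation, "RGYlhlbZ"; after the second, "lbZRGYlh".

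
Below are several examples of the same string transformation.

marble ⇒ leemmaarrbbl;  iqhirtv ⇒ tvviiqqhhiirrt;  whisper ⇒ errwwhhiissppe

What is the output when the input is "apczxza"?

In each case the input is transformed by: double every character, then move the last 3 characters to the front (rotate right by 3).
"apczxza" → "aappcczzxxzzaa" → "zaaaappcczzxxz".

zaaaappcczzxxz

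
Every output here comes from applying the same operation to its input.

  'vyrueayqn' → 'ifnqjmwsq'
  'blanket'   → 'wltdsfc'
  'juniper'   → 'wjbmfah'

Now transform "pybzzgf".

What's happening: move the last 2 characters to the front (rotate right by 2), then shift every letter 8 places backward in the alphabet (wrapping around).
Applying both steps to "pybzzgf": "gfpybzz", then "yxhqtrr".

yxhqtrr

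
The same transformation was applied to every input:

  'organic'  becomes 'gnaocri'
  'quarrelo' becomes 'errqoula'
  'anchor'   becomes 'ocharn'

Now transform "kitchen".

thcknie

The transformation: take characters alternately from the front and the back (1st, last, 2nd, 2nd-last, ...), then move the last 3 characters to the front (rotate right by 3).
Applying that to "kitchen" gives "thcknie".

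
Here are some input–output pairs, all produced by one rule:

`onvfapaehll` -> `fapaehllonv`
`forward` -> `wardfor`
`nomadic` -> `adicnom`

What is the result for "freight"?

The rule is to move the first 3 characters to the end (rotate left by 3).
For "freight" the result is "ightfre".

ightfre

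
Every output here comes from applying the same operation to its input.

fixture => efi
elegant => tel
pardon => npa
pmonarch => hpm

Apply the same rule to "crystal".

lcr

The pattern: move the last character to the front, then keep only the first 3 characters.
Applying both steps to "crystal": "lcrysta", then "lcr".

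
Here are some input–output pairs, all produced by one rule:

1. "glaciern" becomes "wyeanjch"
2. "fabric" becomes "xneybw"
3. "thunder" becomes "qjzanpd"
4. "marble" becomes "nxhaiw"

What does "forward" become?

nswnzbk

The transformation: shift every letter 4 places backward in the alphabet (wrapping around), then move the first 2 characters to the end (rotate left by 2).
So "forward" becomes "nswnzbk".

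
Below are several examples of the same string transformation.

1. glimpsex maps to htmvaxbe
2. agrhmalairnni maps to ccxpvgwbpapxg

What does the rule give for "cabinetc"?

tirrpqxc

The transformation: move the last 3 characters to the front (rotate right by 3), then shift every letter 11 places backward in the alphabet (wrapping around).
So "cabinetc" becomes "tirrpqxc".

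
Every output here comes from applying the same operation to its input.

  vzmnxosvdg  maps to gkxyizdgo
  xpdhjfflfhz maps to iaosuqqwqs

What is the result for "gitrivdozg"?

rtectgozk

The pattern: delete the last character, then shift every letter 11 places forward in the alphabet (wrapping around).
For "gitrivdozg", step one produces "gitrivdoz"; step two turns that into "rtectgozk".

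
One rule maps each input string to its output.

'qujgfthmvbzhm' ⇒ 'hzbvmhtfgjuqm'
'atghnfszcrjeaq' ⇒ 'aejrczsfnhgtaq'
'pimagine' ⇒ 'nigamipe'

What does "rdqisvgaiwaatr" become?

taawiagvsiqdrr

Rule — move the last character to the front, then reverse the string.
For "rdqisvgaiwaatr", step one produces "rrdqisvgaiwaat"; step two turns that into "taawiagvsiqdrr".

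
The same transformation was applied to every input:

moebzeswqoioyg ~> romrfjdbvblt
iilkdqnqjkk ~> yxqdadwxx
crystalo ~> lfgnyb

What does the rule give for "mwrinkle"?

evaxyr

The rule is to shift every letter 13 places forward in the alphabet (wrapping around) — i.e. ROT13, then delete the first 2 characters.
Applying both steps to "mwrinkle": "zjevaxyr", then "evaxyr".
(Check on "moebzeswqoioyg": → "zbromrfjdbvblt" → "romrfjdbvblt" ✓)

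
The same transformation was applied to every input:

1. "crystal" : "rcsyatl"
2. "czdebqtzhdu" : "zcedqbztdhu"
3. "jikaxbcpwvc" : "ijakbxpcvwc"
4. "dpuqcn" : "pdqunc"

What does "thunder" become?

htnuedr

In each case the input is transformed by: swap each adjacent pair of characters (1↔2, 3↔4, ...).
"thunder" → "htnuedr".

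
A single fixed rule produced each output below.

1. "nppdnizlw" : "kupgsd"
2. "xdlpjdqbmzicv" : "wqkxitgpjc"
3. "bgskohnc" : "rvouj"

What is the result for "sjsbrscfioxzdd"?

iyzjmpvegkk

Each output is the input with this applied: delete the first 3 characters, then shift every letter 7 places forward in the alphabet (wrapping around).
Doing the same to "sjsbrscfioxzdd": "iyzjmpvegkk".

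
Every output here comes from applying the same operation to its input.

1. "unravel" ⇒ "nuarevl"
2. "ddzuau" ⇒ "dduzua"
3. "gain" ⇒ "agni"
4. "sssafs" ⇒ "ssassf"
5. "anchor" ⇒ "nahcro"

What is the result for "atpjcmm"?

tajpmcm

In each case the input is transformed by: swap each adjacent pair of characters (1↔2, 3↔4, ...).
Doing the same to "atpjcmm": "tajpmcm".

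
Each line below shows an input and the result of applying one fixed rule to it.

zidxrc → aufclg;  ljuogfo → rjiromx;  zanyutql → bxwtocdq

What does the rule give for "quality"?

olwbtxd

The rule is to shift every letter 3 places forward in the alphabet (wrapping around), then move the first 3 characters to the end (rotate left by 3).
Starting from "quality": after the first operation, "txdolwb"; after the second, "olwbtxd".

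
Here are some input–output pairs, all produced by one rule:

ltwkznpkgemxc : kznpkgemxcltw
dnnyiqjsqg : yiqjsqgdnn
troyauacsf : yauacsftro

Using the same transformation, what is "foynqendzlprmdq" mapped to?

nqendzlprmdqfoy

The pattern: move the first 3 characters to the end (rotate left by 3).
For "foynqendzlprmdq" the result is "nqendzlprmdqfoy".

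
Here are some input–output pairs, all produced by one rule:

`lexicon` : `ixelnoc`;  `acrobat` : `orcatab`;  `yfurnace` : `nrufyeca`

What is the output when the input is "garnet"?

What's happening: reverse the string, then move the first 3 characters to the end (rotate left by 3).
Starting from "garnet": after the first operation, "tenrag"; after the second, "ragten".
(Check on "lexicon": → "nocixel" → "ixelnoc" ✓)

ragten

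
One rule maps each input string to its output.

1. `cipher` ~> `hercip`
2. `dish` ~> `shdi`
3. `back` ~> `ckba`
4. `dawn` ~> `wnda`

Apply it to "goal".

algo

The rule is to swap the front and back halves of the string.
Doing the same to "goal": "algo".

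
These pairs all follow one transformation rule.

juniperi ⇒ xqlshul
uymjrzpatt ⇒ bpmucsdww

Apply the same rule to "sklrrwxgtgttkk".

nouuzajwjwwnn

Looking at the pairs, the operation is to shift every letter 3 places forward in the alphabet (wrapping around), then delete the first character.
On "sklrrwxgtgttkk": the first step gives "vnouuzajwjwwnn", and the second then gives "nouuzajwjwwnn".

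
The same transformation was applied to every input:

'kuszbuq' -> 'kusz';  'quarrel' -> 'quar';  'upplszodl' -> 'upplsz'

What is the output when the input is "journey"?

jour

Rule — delete the last 3 characters.
Doing the same to "journey": "jour".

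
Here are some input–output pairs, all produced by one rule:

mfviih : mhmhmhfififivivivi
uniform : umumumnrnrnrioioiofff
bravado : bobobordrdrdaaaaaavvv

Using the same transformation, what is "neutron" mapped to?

What's happening: repeat every character 3 times, then take characters alternately from the front and the back (1st, last, 2nd, 2nd-last, ...).
Applying both steps to "neutron": "nnneeeuuutttrrrooonnn", then "nnnnnneoeoeourururttt".

nnnnnneoeoeourururttt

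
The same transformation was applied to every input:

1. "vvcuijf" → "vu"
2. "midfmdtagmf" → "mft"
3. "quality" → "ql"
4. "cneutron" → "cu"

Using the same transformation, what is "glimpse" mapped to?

Looking at the pairs, the operation is to keep one character in every 3, starting at position 1 (positions 1st, 4th, 7th, ...), then delete the last character.
For "glimpse" the result is "gm".

gm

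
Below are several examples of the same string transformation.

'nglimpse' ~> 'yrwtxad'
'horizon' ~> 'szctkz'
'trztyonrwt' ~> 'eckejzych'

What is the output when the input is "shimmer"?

The transformation: delete the last character, then shift every letter 11 places forward in the alphabet (wrapping around).
On "shimmer" that produces "dstxxp".

dstxxp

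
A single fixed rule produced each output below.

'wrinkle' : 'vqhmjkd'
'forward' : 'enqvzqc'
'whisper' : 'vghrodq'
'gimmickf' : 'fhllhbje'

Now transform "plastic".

okzrshb

In each case the input is transformed by: shift every letter 1 place backward in the alphabet (wrapping around).
"plastic" → "okzrshb".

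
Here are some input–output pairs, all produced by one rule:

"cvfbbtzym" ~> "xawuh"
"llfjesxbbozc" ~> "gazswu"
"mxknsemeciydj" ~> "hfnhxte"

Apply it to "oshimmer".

jchz

In each case the input is transformed by: keep every other character starting from the first (positions 1st, 3rd, 5th, ...), then shift every letter 5 places backward in the alphabet (wrapping around).
Applying both steps to "oshimmer": "ohme", then "jchz".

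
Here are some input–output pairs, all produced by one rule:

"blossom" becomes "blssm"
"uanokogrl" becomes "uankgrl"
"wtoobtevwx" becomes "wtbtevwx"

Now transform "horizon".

hrizn

The transformation: remove every "o".
So "horizon" becomes "hrizn".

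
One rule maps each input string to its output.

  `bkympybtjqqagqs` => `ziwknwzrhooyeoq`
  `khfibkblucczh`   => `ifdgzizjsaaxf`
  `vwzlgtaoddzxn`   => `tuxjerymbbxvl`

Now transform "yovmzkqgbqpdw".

wmtkxioezonbu

The transformation: shift every letter 2 places backward in the alphabet (wrapping around).
So "yovmzkqgbqpdw" becomes "wmtkxioezonbu".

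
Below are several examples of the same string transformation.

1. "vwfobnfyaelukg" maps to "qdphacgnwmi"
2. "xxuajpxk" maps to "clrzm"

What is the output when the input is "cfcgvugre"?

ixwitg

The rule is to delete the first 3 characters, then shift every letter 2 places forward in the alphabet (wrapping around).
Applying both steps to "cfcgvugre": "gvugre", then "ixwitg".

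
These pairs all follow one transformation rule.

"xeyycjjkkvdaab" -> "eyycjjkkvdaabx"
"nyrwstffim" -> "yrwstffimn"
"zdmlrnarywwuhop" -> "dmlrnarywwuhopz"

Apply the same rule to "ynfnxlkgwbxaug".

The pattern: move the first character to the end.
On "ynfnxlkgwbxaug" that produces "nfnxlkgwbxaugy".

nfnxlkgwbxaugy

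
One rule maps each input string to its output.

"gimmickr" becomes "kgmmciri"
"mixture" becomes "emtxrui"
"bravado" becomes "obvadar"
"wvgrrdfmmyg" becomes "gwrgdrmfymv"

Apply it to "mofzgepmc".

cmzfegmpo

In each case the input is transformed by: swap each adjacent pair of characters (1↔2, 3↔4, ...), then swap the first and last characters.
Starting from "mofzgepmc": after the first operation, "omzfegmpc"; after the second, "cmzfegmpo".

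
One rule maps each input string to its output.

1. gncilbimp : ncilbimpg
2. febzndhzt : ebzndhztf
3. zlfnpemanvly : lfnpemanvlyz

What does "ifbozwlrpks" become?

fbozwlrpksi

The pattern: move the first character to the end.
Doing the same to "ifbozwlrpks": "fbozwlrpksi".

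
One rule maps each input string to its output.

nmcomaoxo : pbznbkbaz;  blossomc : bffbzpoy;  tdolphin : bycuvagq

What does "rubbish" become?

The transformation: shift every letter 13 places forward in the alphabet (wrapping around) — i.e. ROT13, then move the first 2 characters to the end (rotate left by 2).
Applying both steps to "rubbish": "ehoovfu", then "oovfueh".

oovfueh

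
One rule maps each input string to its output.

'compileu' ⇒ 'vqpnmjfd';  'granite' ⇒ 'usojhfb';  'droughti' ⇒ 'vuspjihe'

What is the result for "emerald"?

The pattern: shift every letter 1 place forward in the alphabet (wrapping around), then sort the characters into reverse alphabetical order.
On "emerald": the first step gives "fnfsbme", and the second then gives "snmffeb".

snmffeb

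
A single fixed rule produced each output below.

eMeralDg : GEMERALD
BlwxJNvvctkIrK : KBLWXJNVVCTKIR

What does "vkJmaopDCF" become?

FVKJMAOPDC

In each case the input is transformed by: move the last character to the front, then convert every letter to uppercase.
So "vkJmaopDCF" becomes "FVKJMAOPDC".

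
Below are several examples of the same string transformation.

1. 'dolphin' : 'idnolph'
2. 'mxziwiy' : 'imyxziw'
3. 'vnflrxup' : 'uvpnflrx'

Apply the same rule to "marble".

Rule — swap the first and last characters, then move the last 2 characters to the front (rotate right by 2).
Doing the same to "marble": "lmearb".

lmearb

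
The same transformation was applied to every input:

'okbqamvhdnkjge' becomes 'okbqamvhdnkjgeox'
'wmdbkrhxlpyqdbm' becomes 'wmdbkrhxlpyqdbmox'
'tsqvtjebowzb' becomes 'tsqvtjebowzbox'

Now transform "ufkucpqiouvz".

The pattern: append "ox".
On "ufkucpqiouvz" that produces "ufkucpqiouvzox".

ufkucpqiouvzox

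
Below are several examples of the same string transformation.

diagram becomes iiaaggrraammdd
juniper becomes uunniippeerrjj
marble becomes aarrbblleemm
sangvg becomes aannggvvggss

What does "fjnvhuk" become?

Each output is the input with this applied: move the first character to the end, then double every character.
For "fjnvhuk" the result is "jjnnvvhhuukkff".
(Check on "marble": → "arblem" → "aarrbblleemm" ✓)

jjnnvvhhuukkff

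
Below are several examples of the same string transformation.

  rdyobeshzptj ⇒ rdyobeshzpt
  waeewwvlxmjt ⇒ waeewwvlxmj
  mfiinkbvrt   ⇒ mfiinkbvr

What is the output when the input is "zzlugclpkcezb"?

In each case the input is transformed by: delete the last character.
On "zzlugclpkcezb" that produces "zzlugclpkcez".

zzlugclpkcez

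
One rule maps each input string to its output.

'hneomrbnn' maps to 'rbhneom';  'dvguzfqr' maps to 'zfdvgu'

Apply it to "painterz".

tepain

Rule — delete the last 2 characters, then move the last 2 characters to the front (rotate right by 2).
Working it through for "painterz": intermediate "painte", final "tepain".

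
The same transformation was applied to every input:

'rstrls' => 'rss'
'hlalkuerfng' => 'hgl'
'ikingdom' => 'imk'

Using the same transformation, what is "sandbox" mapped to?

The transformation: take characters alternately from the front and the back (1st, last, 2nd, 2nd-last, ...), then keep only the first 3 characters.
For "sandbox", step one produces "sxaonbd"; step two turns that into "sxa".

sxa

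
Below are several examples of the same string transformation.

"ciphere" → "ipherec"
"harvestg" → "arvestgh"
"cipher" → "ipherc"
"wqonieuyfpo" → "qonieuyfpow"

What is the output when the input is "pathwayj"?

athwayjp

Each output is the input with this applied: move the first character to the end.
For "pathwayj" the result is "athwayjp".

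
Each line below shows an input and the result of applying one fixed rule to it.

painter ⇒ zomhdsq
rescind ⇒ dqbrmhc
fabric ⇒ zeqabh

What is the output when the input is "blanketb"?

kamzdjas

The rule is to shift every letter 1 place backward in the alphabet (wrapping around), then swap each adjacent pair of characters (1↔2, 3↔4, ...).
"blanketb" → "kamzdjas".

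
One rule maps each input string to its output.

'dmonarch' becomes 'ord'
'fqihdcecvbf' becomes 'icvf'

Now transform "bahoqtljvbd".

htvb

What's happening: move the first character to the end, then keep one character in every 3, starting at position 2 (positions 2nd, 5th, 8th, ...).
Doing the same to "bahoqtljvbd": "htvb".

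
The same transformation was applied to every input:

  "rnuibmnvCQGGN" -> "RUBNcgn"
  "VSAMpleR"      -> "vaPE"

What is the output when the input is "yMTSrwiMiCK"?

YtRIIk

The pattern: flip the case of every letter, then keep every other character starting from the first (positions 1st, 3rd, 5th, ...).
Starting from "yMTSrwiMiCK": after the first operation, "YmtsRWImIck"; after the second, "YtRIIk".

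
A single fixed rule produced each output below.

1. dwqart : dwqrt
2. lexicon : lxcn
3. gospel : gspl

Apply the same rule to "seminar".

Rule — remove every vowel.
On "seminar" that produces "smnr".

smnr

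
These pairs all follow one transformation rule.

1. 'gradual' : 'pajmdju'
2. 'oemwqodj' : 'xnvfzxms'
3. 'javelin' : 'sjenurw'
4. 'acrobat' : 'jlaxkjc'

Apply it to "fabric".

ojkarl

Each output is the input with this applied: shift every letter 9 places forward in the alphabet (wrapping around).
So "fabric" becomes "ojkarl".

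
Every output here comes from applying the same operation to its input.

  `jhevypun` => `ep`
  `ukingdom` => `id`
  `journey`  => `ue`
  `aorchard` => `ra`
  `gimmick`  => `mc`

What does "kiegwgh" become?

Each output is the input with this applied: keep one character in every 3, starting at position 3 (positions 3rd, 6th, 9th, ...).
"kiegwgh" → "eg".

eg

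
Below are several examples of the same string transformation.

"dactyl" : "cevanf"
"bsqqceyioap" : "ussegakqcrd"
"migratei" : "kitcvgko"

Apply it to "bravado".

Looking at the pairs, the operation is to move the first character to the end, then shift every letter 2 places forward in the alphabet (wrapping around).
On "bravado" that produces "tcxcfqd".
(Check on "migratei": → "igrateim" → "kitcvgko" ✓)

tcxcfqd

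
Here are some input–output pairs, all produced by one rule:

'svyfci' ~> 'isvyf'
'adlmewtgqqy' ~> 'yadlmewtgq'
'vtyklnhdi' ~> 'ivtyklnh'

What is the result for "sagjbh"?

The pattern: move the last 2 characters to the front (rotate right by 2), then delete the first character.
Applying both steps to "sagjbh": "bhsagj", then "hsagj".

hsagj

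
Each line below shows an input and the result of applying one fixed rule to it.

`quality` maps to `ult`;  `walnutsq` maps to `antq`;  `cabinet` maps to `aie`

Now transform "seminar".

What's happening: keep every other character starting from the second (positions 2nd, 4th, 6th, ...).
On "seminar" that produces "eia".

eia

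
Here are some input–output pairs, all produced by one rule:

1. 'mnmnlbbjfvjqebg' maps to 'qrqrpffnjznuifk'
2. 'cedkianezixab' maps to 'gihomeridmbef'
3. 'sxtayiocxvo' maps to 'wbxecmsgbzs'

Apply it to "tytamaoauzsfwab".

xcxeqeseydwjaef

The rule is to shift every letter 4 places forward in the alphabet (wrapping around).
On "tytamaoauzsfwab" that produces "xcxeqeseydwjaef".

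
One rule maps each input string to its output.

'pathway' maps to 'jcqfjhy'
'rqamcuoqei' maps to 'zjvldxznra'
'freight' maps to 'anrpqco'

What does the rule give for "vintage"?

Each output is the input with this applied: shift every letter 9 places forward in the alphabet (wrapping around), then move the first character to the end.
"vintage" → "erwcjpn" → "rwcjpne".

rwcjpne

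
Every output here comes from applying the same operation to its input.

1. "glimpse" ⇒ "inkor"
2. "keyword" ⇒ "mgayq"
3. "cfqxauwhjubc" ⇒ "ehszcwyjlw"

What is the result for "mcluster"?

oenwuv

Rule — shift every letter 2 places forward in the alphabet (wrapping around), then delete the last 2 characters.
"mcluster" → "oenwuv".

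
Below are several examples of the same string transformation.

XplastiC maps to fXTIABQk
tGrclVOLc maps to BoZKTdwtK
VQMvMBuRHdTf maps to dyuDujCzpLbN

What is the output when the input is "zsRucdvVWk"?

Rule — flip the case of every letter, then shift every letter 8 places forward in the alphabet (wrapping around).
On "zsRucdvVWk": the first step gives "ZSrUCDVvwK", and the second then gives "HAzCKLDdeS".
(Check on "tGrclVOLc": → "TgRCLvolC" → "BoZKTdwtK" ✓)

HAzCKLDdeS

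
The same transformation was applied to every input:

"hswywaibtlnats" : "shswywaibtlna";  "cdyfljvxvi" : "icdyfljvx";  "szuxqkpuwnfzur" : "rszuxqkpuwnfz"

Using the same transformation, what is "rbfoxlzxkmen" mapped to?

What's happening: move the last character to the front, then delete the last character.
Applying that to "rbfoxlzxkmen" gives "nrbfoxlzxkm".
(Check on "cdyfljvxvi": → "icdyfljvxv" → "icdyfljvx" ✓)

nrbfoxlzxkm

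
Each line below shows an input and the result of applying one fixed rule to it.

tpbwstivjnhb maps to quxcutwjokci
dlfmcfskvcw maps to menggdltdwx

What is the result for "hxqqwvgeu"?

yirrwxfhv

In each case the input is transformed by: shift every letter 1 place forward in the alphabet (wrapping around), then swap each adjacent pair of characters (1↔2, 3↔4, ...).
For "hxqqwvgeu", step one produces "iyrrxwhfv"; step two turns that into "yirrwxfhv".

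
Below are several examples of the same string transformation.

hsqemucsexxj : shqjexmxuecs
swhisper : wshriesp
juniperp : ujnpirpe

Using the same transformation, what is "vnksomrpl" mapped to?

nvklsporm

What's happening: move the first character to the end, then take characters alternately from the front and the back (1st, last, 2nd, 2nd-last, ...).
For "vnksomrpl" the result is "nvklsporm".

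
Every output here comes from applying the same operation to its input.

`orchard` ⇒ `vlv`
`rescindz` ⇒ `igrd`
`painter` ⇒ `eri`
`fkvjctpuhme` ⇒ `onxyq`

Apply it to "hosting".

sxr

What's happening: keep every other character starting from the second (positions 2nd, 4th, 6th, ...), then shift every letter 4 places forward in the alphabet (wrapping around).
Starting from "hosting": after the first operation, "otn"; after the second, "sxr".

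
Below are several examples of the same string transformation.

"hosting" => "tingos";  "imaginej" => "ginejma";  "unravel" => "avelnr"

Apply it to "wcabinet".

The transformation: delete the first character, then move the first 2 characters to the end (rotate left by 2).
"wcabinet" → "cabinet" → "binetca".

binetca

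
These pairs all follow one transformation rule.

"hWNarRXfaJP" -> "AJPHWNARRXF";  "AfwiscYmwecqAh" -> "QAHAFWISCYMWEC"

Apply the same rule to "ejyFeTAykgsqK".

Rule — move the last 3 characters to the front (rotate right by 3), then convert every letter to uppercase.
On "ejyFeTAykgsqK": the first step gives "sqKejyFeTAykg", and the second then gives "SQKEJYFETAYKG".
(Check on "hWNarRXfaJP": → "aJPhWNarRXf" → "AJPHWNARRXF" ✓)

SQKEJYFETAYKG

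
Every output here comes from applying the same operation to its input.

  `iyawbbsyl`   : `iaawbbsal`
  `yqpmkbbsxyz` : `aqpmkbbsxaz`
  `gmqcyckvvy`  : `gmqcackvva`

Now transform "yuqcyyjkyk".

auqcaajkak

In each case the input is transformed by: replace every "y" with "a".
So "yuqcyyjkyk" becomes "auqcaajkak".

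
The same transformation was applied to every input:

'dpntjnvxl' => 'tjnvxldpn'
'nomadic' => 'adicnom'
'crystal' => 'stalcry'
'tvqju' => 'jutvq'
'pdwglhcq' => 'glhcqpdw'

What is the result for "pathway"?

hwaypat

The rule is to move the first 3 characters to the end (rotate left by 3).
For "pathway" the result is "hwaypat".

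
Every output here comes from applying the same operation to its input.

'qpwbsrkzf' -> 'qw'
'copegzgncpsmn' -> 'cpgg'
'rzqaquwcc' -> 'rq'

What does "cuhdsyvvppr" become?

chs

Looking at the pairs, the operation is to keep every other character starting from the first (positions 1st, 3rd, 5th, ...), then delete the last 3 characters.
For "cuhdsyvvppr" the result is "chs".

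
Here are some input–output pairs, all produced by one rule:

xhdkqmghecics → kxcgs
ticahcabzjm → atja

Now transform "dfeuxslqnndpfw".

What's happening: keep one character in every 3, starting at position 1 (positions 1st, 4th, 7th, ...), then swap each adjacent pair of characters (1↔2, 3↔4, ...).
Working it through for "dfeuxslqnndpfw": intermediate "dulnf", final "udnlf".
(Check on "xhdkqmghecics": → "xkgcs" → "kxcgs" ✓)

udnlf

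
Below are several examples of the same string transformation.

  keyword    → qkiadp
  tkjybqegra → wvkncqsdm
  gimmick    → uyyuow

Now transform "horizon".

What's happening: delete the first character, then shift every letter 12 places forward in the alphabet (wrapping around).
Working it through for "horizon": intermediate "orizon", final "adulaz".
(Check on "tkjybqegra": → "kjybqegra" → "wvkncqsdm" ✓)

adulaz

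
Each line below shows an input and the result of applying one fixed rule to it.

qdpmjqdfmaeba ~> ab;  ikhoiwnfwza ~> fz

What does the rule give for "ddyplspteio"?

ti

Looking at the pairs, the operation is to keep every other character starting from the second (positions 2nd, 4th, 6th, ...), then keep only the last 2 characters.
"ddyplspteio" → "dpsti" → "ti".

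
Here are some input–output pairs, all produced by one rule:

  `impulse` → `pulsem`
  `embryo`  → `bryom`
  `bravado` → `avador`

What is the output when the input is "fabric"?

brica

The pattern: delete the first character, then move the first character to the end.
For "fabric", step one produces "abric"; step two turns that into "brica".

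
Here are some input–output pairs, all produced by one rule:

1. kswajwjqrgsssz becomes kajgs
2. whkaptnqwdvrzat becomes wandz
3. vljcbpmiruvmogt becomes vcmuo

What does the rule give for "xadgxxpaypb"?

xgpp

The rule is to keep one character in every 3, starting at position 1 (positions 1st, 4th, 7th, ...).
For "xadgxxpaypb" the result is "xgpp".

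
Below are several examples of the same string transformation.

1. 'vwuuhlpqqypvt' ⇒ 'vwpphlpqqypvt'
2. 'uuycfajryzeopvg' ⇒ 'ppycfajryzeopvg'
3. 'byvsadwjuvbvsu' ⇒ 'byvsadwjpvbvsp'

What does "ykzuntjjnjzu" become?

ykzpntjjnjzp

The pattern: replace every "u" with "p".
Applying that to "ykzuntjjnjzu" gives "ykzpntjjnjzp".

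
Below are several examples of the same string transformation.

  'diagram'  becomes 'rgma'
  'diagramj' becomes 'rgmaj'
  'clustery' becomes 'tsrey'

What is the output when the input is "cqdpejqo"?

epqjo

Looking at the pairs, the operation is to delete the first 3 characters, then swap each adjacent pair of characters (1↔2, 3↔4, ...).
"cqdpejqo" → "pejqo" → "epqjo".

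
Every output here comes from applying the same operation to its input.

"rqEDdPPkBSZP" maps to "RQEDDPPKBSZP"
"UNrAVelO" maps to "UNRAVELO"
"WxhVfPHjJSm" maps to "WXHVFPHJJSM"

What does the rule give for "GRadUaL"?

Rule — convert every letter to uppercase.
Doing the same to "GRadUaL": "GRADUAL".

GRADUAL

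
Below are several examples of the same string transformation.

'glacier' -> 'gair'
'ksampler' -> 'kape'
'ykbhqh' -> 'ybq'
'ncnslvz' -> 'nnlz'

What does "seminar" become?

smnr

In each case the input is transformed by: keep every other character starting from the first (positions 1st, 3rd, 5th, ...).
"seminar" → "smnr".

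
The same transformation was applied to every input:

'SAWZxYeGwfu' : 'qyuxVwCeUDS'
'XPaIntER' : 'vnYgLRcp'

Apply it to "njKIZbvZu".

Each output is the input with this applied: shift every letter 2 places backward in the alphabet (wrapping around), then flip the case of every letter.
Starting from "njKIZbvZu": after the first operation, "lhIGXztXs"; after the second, "LHigxZTxS".

LHigxZTxS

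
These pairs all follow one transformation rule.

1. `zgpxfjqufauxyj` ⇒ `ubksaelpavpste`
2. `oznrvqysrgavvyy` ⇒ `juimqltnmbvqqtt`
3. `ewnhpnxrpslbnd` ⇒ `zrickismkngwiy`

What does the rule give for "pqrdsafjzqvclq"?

klmynvaeulqxgl

The rule is to shift every letter 5 places backward in the alphabet (wrapping around).
Doing the same to "pqrdsafjzqvclq": "klmynvaeulqxgl".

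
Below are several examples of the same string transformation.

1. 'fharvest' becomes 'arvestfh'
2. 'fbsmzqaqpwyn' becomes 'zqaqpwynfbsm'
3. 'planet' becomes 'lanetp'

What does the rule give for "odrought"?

What's happening: move the last 2 characters to the front (rotate right by 2), then swap the front and back halves of the string.
Working it through for "odrought": intermediate "htodroug", final "roughtod".

roughtod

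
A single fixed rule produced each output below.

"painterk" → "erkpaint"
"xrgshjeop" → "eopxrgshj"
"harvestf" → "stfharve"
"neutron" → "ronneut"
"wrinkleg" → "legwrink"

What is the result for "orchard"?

The rule is to move the last 3 characters to the front (rotate right by 3).
On "orchard" that produces "ardorch".

ardorch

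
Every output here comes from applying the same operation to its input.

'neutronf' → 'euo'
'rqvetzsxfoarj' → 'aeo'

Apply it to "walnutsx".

The pattern: take characters alternately from the front and the back (1st, last, 2nd, 2nd-last, ...), then keep only the vowels.
Working it through for "walnutsx": intermediate "wxasltnu", final "au".

au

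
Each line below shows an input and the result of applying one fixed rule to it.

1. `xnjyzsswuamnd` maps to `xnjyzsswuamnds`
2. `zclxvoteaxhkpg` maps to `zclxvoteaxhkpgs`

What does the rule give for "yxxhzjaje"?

yxxhzjajes

What's happening: append "s".
Doing the same to "yxxhzjaje": "yxxhzjajes".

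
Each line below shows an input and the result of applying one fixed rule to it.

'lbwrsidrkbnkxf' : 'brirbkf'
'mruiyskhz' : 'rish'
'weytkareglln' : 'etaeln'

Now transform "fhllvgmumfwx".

Rule — keep every other character starting from the second (positions 2nd, 4th, 6th, ...).
Applying that to "fhllvgmumfwx" gives "hlgufx".

hlgufx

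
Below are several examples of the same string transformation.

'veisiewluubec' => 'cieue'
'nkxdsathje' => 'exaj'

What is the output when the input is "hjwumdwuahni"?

iwda

Each output is the input with this applied: move the last character to the front, then keep one character in every 3, starting at position 1 (positions 1st, 4th, 7th, ...).
For "hjwumdwuahni", step one produces "ihjwumdwuahn"; step two turns that into "iwda".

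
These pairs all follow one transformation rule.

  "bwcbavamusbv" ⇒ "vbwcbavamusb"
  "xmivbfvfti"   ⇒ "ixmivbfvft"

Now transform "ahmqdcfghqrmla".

In each case the input is transformed by: move the last character to the front.
Applying that to "ahmqdcfghqrmla" gives "aahmqdcfghqrml".

aahmqdcfghqrml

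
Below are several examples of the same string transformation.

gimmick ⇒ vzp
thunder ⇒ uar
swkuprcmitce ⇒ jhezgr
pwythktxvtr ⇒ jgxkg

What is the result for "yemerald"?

rrnq

Rule — keep every other character starting from the second (positions 2nd, 4th, 6th, ...), then shift every letter 13 places forward in the alphabet (wrapping around) — i.e. ROT13.
On "yemerald": the first step gives "eead", and the second then gives "rrnq".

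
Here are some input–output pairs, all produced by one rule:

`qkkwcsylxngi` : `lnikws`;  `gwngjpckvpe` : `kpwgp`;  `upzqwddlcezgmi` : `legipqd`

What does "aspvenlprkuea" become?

In each case the input is transformed by: keep every other character starting from the second (positions 2nd, 4th, 6th, ...), then move the first 3 characters to the end (rotate left by 3).
So "aspvenlprkuea" becomes "pkesvn".

pkesvn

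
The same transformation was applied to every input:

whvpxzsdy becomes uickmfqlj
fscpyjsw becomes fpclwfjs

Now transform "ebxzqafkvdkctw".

okmdnsxiqxpgjr

Each output is the input with this applied: move the first character to the end, then shift every letter 13 places forward in the alphabet (wrapping around) — i.e. ROT13.
Doing the same to "ebxzqafkvdkctw": "okmdnsxiqxpgjr".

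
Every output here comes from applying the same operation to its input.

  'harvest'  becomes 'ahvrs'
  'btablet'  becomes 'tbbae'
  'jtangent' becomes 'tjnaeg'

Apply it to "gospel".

Each output is the input with this applied: swap each adjacent pair of characters (1↔2, 3↔4, ...), then delete the last 2 characters.
On "gospel" that produces "ogps".

ogps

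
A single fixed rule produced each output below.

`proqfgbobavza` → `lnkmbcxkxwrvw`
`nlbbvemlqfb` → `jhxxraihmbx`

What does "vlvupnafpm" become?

The rule is to shift every letter 4 places backward in the alphabet (wrapping around).
On "vlvupnafpm" that produces "rhrqljwbli".

rhrqljwbli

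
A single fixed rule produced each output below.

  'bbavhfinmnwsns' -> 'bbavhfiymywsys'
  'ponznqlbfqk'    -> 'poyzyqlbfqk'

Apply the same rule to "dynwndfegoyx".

dyywydfegoyx

Looking at the pairs, the operation is to replace every "n" with "y".
For "dynwndfegoyx" the result is "dyywydfegoyx".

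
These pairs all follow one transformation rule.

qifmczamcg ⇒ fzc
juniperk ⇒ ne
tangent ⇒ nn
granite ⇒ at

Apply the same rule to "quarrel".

The rule is to keep one character in every 3, starting at position 3 (positions 3rd, 6th, 9th, ...).
Doing the same to "quarrel": "ae".

ae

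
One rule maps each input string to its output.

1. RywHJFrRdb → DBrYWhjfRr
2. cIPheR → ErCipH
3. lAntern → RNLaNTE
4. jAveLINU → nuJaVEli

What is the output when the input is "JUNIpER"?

erjuniP

Looking at the pairs, the operation is to move the last 2 characters to the front (rotate right by 2), then flip the case of every letter.
So "JUNIpER" becomes "erjuniP".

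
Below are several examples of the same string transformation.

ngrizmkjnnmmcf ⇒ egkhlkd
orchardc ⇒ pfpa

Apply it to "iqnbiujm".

ozsk

Each output is the input with this applied: shift every letter 2 places backward in the alphabet (wrapping around), then keep every other character starting from the second (positions 2nd, 4th, 6th, ...).
For "iqnbiujm", step one produces "golzgshk"; step two turns that into "ozsk".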